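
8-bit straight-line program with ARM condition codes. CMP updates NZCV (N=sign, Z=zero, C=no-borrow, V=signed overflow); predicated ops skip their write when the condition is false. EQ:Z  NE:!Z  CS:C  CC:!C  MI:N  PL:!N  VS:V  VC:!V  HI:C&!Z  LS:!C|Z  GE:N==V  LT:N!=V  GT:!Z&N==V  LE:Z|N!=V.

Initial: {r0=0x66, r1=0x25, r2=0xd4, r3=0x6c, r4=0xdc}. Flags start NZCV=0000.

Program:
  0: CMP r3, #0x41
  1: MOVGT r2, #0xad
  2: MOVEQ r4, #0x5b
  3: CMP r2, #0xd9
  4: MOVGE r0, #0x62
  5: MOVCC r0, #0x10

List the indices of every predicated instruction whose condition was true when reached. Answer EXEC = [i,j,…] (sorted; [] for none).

[0] flags=0010 → (cmp)
[1] flags=0010 GT?T → r2=0xad
[2] flags=0010 EQ?F → skip
[3] flags=1000 → (cmp)
[4] flags=1000 GE?F → skip
[5] flags=1000 CC?T → r0=0x10

EXEC = [1,5]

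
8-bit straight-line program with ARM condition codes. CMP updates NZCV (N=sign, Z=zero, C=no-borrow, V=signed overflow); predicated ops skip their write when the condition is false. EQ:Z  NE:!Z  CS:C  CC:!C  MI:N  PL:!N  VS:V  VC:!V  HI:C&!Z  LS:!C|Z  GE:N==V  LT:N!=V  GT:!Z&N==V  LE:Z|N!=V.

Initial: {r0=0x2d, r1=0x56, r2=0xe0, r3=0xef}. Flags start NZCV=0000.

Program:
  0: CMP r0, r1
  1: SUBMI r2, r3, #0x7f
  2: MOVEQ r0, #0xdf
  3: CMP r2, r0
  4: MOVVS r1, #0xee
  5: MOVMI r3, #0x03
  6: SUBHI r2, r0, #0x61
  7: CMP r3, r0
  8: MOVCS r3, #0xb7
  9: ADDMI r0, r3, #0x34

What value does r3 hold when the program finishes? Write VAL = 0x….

0: ✓ CMP  NZCV=1000
1: ✓ SUBMI  r2←0x70
2: · MOVEQ
3: ✓ CMP  NZCV=0010
4: · MOVVS
5: · MOVMI
6: ✓ SUBHI  r2←0xcc
7: ✓ CMP  NZCV=1010
8: ✓ MOVCS  r3←0xb7
9: ✓ ADDMI  r0←0xeb

VAL = 0xb7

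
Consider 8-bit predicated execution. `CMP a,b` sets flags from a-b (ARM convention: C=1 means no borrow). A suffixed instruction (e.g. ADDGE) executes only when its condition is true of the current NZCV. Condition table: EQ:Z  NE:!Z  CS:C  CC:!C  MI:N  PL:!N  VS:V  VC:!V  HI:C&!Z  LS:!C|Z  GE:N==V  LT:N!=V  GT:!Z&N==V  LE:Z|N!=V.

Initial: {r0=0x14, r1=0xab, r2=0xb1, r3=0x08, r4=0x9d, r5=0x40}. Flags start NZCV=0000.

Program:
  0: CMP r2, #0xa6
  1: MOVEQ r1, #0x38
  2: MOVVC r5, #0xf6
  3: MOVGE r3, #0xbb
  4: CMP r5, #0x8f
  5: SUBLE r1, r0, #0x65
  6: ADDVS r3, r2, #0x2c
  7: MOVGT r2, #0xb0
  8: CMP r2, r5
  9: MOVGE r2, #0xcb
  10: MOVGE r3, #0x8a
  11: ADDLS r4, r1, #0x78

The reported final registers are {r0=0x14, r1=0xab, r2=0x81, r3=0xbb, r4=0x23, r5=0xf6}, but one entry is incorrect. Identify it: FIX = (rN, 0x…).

[0] flags=0010 → (cmp)
[1] flags=0010 EQ?F → skip
[2] flags=0010 VC?T → r5=0xf6
[3] flags=0010 GE?T → r3=0xbb
[4] flags=0010 → (cmp)
[5] flags=0010 LE?F → skip
[6] flags=0010 VS?F → skip
[7] flags=0010 GT?T → r2=0xb0
[8] flags=1000 → (cmp)
[9] flags=1000 GE?F → skip
[10] flags=1000 GE?F → skip
[11] flags=1000 LS?T → r4=0x23

FIX = (r2, 0xb0)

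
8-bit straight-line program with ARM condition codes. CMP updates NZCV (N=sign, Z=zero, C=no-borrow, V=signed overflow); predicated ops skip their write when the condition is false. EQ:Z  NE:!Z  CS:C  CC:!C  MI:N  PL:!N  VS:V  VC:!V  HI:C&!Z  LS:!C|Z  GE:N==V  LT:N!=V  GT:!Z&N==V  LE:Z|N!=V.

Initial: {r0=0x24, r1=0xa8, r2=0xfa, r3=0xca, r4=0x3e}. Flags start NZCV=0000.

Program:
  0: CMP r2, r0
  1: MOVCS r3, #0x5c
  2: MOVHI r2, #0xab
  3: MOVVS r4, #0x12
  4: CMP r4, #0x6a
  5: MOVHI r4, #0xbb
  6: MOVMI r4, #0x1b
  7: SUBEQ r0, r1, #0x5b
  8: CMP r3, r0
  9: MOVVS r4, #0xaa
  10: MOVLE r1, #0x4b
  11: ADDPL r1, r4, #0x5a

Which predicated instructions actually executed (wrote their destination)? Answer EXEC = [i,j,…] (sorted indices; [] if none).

0: ✓ CMP  NZCV=1010
1: ✓ MOVCS  r3←0x5c
2: ✓ MOVHI  r2←0xab
3: · MOVVS
4: ✓ CMP  NZCV=1000
5: · MOVHI
6: ✓ MOVMI  r4←0x1b
7: · SUBEQ
8: ✓ CMP  NZCV=0010
9: · MOVVS
10: · MOVLE
11: ✓ ADDPL  r1←0x75

EXEC = [1,2,6,11]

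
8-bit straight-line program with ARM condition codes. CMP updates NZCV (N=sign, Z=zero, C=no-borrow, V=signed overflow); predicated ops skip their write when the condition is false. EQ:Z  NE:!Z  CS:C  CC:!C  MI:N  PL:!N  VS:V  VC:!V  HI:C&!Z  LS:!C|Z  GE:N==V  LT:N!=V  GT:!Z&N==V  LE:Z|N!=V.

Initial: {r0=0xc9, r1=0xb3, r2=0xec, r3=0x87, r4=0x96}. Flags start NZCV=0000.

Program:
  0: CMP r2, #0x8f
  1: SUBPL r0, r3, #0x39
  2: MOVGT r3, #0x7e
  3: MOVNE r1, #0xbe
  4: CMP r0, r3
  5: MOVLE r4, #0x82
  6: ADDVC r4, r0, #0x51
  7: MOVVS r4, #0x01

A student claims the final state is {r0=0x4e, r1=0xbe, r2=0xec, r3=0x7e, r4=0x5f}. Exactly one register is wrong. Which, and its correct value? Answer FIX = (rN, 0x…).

FIX = (r4, 0x9f)

0: ✓ CMP  NZCV=0010
1: ✓ SUBPL  r0←0x4e
2: ✓ MOVGT  r3←0x7e
3: ✓ MOVNE  r1←0xbe
4: ✓ CMP  NZCV=1000
5: ✓ MOVLE  r4←0x82
6: ✓ ADDVC  r4←0x9f
7: · MOVVS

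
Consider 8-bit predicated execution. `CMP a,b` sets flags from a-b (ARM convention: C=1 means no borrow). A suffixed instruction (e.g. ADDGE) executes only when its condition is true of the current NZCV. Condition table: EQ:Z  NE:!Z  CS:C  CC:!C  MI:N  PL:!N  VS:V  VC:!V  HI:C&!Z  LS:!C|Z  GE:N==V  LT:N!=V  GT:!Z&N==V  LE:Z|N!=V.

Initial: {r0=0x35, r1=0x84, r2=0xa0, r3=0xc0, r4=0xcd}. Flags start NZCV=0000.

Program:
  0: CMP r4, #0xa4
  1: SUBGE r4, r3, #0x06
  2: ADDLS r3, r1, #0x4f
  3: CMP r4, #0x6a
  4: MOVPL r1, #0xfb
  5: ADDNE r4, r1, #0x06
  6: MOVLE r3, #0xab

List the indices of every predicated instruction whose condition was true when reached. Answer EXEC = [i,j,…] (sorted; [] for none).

[0] flags=0010 → (cmp)
[1] flags=0010 GE?T → r4=0xba
[2] flags=0010 LS?F → skip
[3] flags=0011 → (cmp)
[4] flags=0011 PL?T → r1=0xfb
[5] flags=0011 NE?T → r4=0x01
[6] flags=0011 LE?T → r3=0xab

EXEC = [1,4,5,6]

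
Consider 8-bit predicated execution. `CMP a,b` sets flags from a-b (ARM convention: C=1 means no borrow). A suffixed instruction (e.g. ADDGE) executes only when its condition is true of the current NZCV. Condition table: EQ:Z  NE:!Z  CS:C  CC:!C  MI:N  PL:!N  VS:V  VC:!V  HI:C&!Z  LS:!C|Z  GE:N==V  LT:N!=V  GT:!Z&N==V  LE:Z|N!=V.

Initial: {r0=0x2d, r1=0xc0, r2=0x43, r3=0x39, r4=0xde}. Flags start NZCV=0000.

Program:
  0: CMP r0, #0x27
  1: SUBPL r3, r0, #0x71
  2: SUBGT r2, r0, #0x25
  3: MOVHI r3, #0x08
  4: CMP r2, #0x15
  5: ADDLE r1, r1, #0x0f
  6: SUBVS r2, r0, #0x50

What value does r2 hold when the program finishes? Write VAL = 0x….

0: ✓ CMP  NZCV=0010
1: ✓ SUBPL  r3←0xbc
2: ✓ SUBGT  r2←0x08
3: ✓ MOVHI  r3←0x08
4: ✓ CMP  NZCV=1000
5: ✓ ADDLE  r1←0xcf
6: · SUBVS

VAL = 0x08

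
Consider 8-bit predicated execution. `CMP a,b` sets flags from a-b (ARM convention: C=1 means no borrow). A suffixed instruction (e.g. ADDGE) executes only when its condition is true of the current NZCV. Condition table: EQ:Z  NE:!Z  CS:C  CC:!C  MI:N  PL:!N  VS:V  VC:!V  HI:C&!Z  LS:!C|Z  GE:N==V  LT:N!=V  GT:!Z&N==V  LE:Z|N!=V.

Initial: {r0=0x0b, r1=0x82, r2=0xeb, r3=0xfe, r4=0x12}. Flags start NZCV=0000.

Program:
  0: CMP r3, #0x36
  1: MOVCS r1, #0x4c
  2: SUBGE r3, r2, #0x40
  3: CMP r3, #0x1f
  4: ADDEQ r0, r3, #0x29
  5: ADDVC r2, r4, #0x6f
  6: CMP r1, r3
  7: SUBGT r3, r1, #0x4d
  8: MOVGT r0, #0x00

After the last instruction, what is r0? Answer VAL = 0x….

[0] flags=1010 → (cmp)
[1] flags=1010 CS?T → r1=0x4c
[2] flags=1010 GE?F → skip
[3] flags=1010 → (cmp)
[4] flags=1010 EQ?F → skip
[5] flags=1010 VC?T → r2=0x81
[6] flags=0000 → (cmp)
[7] flags=0000 GT?T → r3=0xff
[8] flags=0000 GT?T → r0=0x00

VAL = 0x00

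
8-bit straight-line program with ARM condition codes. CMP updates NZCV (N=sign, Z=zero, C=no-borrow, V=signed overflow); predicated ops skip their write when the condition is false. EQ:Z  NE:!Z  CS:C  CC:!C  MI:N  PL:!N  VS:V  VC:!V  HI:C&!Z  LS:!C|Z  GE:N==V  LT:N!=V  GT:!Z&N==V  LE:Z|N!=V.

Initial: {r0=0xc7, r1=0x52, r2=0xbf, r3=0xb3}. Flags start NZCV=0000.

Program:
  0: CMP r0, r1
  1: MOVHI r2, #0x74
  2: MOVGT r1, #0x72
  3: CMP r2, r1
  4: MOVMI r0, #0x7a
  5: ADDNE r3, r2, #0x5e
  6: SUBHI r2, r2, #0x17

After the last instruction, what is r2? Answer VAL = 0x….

[0] flags=0011 → (cmp)
[1] flags=0011 HI?T → r2=0x74
[2] flags=0011 GT?F → skip
[3] flags=0010 → (cmp)
[4] flags=0010 MI?F → skip
[5] flags=0010 NE?T → r3=0xd2
[6] flags=0010 HI?T → r2=0x5d

VAL = 0x5d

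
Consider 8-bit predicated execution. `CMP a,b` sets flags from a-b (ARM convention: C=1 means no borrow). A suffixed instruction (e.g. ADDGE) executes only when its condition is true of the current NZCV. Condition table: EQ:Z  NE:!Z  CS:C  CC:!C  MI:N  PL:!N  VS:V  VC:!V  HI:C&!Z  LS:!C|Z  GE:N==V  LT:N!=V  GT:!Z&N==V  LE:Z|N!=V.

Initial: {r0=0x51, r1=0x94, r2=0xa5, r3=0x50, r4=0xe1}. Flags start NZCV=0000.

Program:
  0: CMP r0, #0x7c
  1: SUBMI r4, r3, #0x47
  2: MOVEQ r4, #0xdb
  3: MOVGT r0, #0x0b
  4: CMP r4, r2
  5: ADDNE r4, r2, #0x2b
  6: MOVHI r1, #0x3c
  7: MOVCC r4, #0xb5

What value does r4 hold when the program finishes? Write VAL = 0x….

VAL = 0xb5

[0] flags=1000 → (cmp)
[1] flags=1000 MI?T → r4=0x09
[2] flags=1000 EQ?F → skip
[3] flags=1000 GT?F → skip
[4] flags=0000 → (cmp)
[5] flags=0000 NE?T → r4=0xd0
[6] flags=0000 HI?F → skip
[7] flags=0000 CC?T → r4=0xb5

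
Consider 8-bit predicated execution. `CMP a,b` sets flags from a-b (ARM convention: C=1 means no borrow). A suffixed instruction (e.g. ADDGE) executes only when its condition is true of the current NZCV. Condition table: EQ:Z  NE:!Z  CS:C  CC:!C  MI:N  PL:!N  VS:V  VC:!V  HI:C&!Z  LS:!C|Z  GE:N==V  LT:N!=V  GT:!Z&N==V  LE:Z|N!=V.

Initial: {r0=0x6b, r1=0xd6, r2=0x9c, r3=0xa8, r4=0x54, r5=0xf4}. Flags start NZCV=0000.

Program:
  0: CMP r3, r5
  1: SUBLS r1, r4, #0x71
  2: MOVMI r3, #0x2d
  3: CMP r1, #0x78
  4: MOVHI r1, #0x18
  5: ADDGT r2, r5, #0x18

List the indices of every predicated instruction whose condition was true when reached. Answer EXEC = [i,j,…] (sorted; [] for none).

EXEC = [1,2,4]

0: ✓ CMP  NZCV=1000
1: ✓ SUBLS  r1←0xe3
2: ✓ MOVMI  r3←0x2d
3: ✓ CMP  NZCV=0011
4: ✓ MOVHI  r1←0x18
5: · ADDGT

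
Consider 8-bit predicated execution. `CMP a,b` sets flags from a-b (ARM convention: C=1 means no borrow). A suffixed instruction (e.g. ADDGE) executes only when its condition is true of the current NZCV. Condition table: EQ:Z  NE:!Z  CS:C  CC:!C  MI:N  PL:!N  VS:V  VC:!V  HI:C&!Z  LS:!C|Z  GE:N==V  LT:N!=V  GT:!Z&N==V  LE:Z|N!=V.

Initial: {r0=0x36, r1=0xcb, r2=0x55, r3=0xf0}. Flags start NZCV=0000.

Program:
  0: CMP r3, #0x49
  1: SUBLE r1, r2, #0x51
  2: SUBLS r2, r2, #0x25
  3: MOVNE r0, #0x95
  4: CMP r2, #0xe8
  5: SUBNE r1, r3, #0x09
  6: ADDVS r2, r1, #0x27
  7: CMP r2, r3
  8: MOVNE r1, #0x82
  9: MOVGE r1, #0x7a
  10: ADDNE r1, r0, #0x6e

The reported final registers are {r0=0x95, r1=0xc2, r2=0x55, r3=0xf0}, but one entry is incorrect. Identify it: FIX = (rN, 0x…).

[0] flags=1010 → (cmp)
[1] flags=1010 LE?T → r1=0x04
[2] flags=1010 LS?F → skip
[3] flags=1010 NE?T → r0=0x95
[4] flags=0000 → (cmp)
[5] flags=0000 NE?T → r1=0xe7
[6] flags=0000 VS?F → skip
[7] flags=0000 → (cmp)
[8] flags=0000 NE?T → r1=0x82
[9] flags=0000 GE?T → r1=0x7a
[10] flags=0000 NE?T → r1=0x03

FIX = (r1, 0x03)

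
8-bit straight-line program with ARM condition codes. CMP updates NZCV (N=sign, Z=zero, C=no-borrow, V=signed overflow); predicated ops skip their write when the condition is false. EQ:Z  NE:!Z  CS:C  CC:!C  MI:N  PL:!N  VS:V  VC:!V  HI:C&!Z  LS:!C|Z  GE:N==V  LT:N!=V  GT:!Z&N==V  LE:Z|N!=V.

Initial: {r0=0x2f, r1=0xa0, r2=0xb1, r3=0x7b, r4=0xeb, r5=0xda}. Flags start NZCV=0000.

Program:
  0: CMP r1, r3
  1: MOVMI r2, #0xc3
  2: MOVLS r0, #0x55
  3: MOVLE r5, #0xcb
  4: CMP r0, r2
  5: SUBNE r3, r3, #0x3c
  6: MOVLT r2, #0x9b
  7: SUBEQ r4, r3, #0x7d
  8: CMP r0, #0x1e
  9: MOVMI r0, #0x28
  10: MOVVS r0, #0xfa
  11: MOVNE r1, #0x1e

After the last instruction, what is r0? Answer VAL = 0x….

0: ✓ CMP  NZCV=0011
1: · MOVMI
2: · MOVLS
3: ✓ MOVLE  r5←0xcb
4: ✓ CMP  NZCV=0000
5: ✓ SUBNE  r3←0x3f
6: · MOVLT
7: · SUBEQ
8: ✓ CMP  NZCV=0010
9: · MOVMI
10: · MOVVS
11: ✓ MOVNE  r1←0x1e

VAL = 0x2f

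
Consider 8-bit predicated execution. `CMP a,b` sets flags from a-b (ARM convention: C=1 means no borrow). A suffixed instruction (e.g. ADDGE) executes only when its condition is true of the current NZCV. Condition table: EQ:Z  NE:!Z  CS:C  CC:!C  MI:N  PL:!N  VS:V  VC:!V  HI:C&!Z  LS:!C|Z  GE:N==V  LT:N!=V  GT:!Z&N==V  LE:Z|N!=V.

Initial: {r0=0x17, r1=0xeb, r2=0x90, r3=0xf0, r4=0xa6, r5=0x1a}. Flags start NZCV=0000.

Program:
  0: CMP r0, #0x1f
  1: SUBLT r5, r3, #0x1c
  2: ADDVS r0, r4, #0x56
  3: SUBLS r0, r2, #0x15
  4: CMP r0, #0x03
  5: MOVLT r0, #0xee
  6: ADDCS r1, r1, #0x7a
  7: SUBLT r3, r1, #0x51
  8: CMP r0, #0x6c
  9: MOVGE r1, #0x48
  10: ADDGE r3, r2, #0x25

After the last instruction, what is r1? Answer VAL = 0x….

[0] flags=1000 → (cmp)
[1] flags=1000 LT?T → r5=0xd4
[2] flags=1000 VS?F → skip
[3] flags=1000 LS?T → r0=0x7b
[4] flags=0010 → (cmp)
[5] flags=0010 LT?F → skip
[6] flags=0010 CS?T → r1=0x65
[7] flags=0010 LT?F → skip
[8] flags=0010 → (cmp)
[9] flags=0010 GE?T → r1=0x48
[10] flags=0010 GE?T → r3=0xb5

VAL = 0x48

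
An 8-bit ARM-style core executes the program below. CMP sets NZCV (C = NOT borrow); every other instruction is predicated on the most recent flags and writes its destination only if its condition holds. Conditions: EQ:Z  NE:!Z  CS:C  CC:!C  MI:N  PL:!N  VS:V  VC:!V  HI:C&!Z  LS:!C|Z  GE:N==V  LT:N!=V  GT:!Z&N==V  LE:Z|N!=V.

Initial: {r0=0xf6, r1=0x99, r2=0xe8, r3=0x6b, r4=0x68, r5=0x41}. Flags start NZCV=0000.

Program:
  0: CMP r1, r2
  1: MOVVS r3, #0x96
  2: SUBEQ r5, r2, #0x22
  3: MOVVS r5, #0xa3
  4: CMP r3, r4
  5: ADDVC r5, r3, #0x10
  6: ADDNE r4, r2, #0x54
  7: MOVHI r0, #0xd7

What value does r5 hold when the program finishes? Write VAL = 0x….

VAL = 0x7b

[0] flags=1000 → (cmp)
[1] flags=1000 VS?F → skip
[2] flags=1000 EQ?F → skip
[3] flags=1000 VS?F → skip
[4] flags=0010 → (cmp)
[5] flags=0010 VC?T → r5=0x7b
[6] flags=0010 NE?T → r4=0x3c
[7] flags=0010 HI?T → r0=0xd7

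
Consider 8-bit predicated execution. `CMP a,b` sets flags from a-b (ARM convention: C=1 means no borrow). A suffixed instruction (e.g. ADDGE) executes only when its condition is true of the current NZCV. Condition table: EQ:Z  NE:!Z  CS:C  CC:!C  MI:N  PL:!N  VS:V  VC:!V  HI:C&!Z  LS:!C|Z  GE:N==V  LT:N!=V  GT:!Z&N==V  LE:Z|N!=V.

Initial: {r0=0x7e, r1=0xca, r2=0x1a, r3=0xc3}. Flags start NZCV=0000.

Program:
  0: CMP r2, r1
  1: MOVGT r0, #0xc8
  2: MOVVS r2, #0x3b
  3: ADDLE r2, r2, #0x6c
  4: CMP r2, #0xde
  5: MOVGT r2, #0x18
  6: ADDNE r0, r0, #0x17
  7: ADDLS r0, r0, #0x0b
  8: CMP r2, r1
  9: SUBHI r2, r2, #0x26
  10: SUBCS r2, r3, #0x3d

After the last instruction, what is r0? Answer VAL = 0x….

VAL = 0xea

[0] flags=0000 → (cmp)
[1] flags=0000 GT?T → r0=0xc8
[2] flags=0000 VS?F → skip
[3] flags=0000 LE?F → skip
[4] flags=0000 → (cmp)
[5] flags=0000 GT?T → r2=0x18
[6] flags=0000 NE?T → r0=0xdf
[7] flags=0000 LS?T → r0=0xea
[8] flags=0000 → (cmp)
[9] flags=0000 HI?F → skip
[10] flags=0000 CS?F → skip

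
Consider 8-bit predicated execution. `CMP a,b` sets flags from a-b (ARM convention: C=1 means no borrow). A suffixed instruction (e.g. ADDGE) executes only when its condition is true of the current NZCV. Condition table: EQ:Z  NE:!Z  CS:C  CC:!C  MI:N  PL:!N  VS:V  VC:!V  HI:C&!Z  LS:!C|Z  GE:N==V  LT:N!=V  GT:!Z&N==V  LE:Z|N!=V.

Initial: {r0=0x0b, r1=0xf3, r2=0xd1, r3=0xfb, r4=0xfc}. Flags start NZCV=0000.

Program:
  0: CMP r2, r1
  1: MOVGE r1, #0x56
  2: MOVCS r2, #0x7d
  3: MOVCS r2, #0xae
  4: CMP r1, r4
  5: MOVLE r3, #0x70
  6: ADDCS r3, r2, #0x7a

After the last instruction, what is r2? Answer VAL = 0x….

VAL = 0xd1

[0] flags=1000 → (cmp)
[1] flags=1000 GE?F → skip
[2] flags=1000 CS?F → skip
[3] flags=1000 CS?F → skip
[4] flags=1000 → (cmp)
[5] flags=1000 LE?T → r3=0x70
[6] flags=1000 CS?F → skip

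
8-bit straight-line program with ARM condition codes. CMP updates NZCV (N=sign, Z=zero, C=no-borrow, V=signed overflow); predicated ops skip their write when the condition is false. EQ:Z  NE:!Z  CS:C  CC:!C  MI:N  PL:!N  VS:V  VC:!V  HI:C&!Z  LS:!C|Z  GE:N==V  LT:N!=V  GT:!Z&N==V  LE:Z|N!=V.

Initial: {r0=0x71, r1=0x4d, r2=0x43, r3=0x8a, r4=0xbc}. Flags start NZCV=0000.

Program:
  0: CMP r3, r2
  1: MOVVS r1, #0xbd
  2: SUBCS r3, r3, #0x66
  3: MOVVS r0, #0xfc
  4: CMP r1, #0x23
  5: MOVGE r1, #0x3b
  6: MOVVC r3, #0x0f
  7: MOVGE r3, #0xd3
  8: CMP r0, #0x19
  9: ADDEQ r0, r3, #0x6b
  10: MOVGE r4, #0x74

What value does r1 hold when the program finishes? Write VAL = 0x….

VAL = 0xbd

0: ✓ CMP  NZCV=0011
1: ✓ MOVVS  r1←0xbd
2: ✓ SUBCS  r3←0x24
3: ✓ MOVVS  r0←0xfc
4: ✓ CMP  NZCV=1010
5: · MOVGE
6: ✓ MOVVC  r3←0x0f
7: · MOVGE
8: ✓ CMP  NZCV=1010
9: · ADDEQ
10: · MOVGE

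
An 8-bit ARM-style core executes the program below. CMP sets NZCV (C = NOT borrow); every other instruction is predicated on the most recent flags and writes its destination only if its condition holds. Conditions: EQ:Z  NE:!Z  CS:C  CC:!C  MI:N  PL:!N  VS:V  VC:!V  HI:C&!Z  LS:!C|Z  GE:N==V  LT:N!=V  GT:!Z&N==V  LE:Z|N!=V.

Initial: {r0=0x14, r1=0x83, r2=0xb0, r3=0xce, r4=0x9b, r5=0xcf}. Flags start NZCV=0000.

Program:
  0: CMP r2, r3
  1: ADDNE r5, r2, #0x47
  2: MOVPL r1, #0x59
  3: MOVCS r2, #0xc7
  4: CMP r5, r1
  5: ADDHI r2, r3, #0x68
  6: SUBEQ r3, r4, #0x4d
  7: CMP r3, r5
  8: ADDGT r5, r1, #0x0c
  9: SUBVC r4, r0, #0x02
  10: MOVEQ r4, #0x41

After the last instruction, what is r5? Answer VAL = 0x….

VAL = 0xf7

[0] flags=1000 → (cmp)
[1] flags=1000 NE?T → r5=0xf7
[2] flags=1000 PL?F → skip
[3] flags=1000 CS?F → skip
[4] flags=0010 → (cmp)
[5] flags=0010 HI?T → r2=0x36
[6] flags=0010 EQ?F → skip
[7] flags=1000 → (cmp)
[8] flags=1000 GT?F → skip
[9] flags=1000 VC?T → r4=0x12
[10] flags=1000 EQ?F → skip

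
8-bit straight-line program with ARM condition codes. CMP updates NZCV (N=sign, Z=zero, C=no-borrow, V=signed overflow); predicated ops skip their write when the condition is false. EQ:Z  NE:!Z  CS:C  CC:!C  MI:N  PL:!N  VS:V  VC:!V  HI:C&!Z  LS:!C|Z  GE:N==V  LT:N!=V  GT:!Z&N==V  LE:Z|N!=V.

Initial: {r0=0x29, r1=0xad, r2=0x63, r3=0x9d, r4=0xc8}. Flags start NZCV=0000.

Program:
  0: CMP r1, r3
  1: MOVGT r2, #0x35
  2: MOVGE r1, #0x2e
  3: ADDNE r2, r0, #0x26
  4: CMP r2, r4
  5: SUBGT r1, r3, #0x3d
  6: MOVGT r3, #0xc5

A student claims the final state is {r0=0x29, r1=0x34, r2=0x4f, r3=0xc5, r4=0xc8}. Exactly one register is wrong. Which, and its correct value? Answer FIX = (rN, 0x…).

0: ✓ CMP  NZCV=0010
1: ✓ MOVGT  r2←0x35
2: ✓ MOVGE  r1←0x2e
3: ✓ ADDNE  r2←0x4f
4: ✓ CMP  NZCV=1001
5: ✓ SUBGT  r1←0x60
6: ✓ MOVGT  r3←0xc5

FIX = (r1, 0x60)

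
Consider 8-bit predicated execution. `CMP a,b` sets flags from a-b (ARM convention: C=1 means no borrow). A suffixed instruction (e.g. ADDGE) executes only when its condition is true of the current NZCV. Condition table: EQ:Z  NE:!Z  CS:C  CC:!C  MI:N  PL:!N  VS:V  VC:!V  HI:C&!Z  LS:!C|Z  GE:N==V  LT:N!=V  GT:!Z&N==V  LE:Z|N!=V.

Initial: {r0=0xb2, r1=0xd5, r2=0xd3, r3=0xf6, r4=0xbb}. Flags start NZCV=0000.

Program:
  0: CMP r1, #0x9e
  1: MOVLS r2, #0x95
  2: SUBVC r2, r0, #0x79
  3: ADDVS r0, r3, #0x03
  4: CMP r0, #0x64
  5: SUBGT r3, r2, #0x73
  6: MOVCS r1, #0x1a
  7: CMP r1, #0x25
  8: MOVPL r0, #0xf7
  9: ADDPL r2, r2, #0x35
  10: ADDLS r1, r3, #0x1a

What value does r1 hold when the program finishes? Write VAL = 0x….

VAL = 0x10

[0] flags=0010 → (cmp)
[1] flags=0010 LS?F → skip
[2] flags=0010 VC?T → r2=0x39
[3] flags=0010 VS?F → skip
[4] flags=0011 → (cmp)
[5] flags=0011 GT?F → skip
[6] flags=0011 CS?T → r1=0x1a
[7] flags=1000 → (cmp)
[8] flags=1000 PL?F → skip
[9] flags=1000 PL?F → skip
[10] flags=1000 LS?T → r1=0x10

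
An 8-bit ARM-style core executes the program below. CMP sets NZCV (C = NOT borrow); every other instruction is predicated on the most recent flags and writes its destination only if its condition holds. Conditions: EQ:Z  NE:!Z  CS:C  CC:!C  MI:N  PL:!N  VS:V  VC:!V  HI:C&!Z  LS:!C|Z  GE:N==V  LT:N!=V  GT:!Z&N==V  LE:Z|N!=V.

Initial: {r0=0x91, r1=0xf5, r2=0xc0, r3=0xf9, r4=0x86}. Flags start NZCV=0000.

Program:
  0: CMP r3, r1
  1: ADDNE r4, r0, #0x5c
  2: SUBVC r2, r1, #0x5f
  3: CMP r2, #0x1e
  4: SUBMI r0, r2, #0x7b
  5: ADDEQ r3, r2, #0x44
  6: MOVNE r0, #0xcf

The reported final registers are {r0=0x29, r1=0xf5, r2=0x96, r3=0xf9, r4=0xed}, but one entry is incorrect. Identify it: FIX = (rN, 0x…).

[0] flags=0010 → (cmp)
[1] flags=0010 NE?T → r4=0xed
[2] flags=0010 VC?T → r2=0x96
[3] flags=0011 → (cmp)
[4] flags=0011 MI?F → skip
[5] flags=0011 EQ?F → skip
[6] flags=0011 NE?T → r0=0xcf

FIX = (r0, 0xcf)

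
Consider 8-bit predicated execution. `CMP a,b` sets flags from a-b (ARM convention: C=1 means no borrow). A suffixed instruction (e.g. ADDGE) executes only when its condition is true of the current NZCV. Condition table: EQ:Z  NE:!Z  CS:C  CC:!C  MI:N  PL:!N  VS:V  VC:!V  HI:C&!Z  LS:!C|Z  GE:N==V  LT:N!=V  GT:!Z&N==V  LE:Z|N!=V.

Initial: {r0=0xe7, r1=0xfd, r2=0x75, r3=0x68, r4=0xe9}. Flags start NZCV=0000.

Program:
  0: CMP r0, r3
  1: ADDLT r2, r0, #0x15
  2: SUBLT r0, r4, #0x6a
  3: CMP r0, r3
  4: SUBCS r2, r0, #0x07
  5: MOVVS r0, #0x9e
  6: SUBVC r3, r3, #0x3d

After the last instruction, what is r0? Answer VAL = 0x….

VAL = 0x7f

[0] flags=0011 → (cmp)
[1] flags=0011 LT?T → r2=0xfc
[2] flags=0011 LT?T → r0=0x7f
[3] flags=0010 → (cmp)
[4] flags=0010 CS?T → r2=0x78
[5] flags=0010 VS?F → skip
[6] flags=0010 VC?T → r3=0x2b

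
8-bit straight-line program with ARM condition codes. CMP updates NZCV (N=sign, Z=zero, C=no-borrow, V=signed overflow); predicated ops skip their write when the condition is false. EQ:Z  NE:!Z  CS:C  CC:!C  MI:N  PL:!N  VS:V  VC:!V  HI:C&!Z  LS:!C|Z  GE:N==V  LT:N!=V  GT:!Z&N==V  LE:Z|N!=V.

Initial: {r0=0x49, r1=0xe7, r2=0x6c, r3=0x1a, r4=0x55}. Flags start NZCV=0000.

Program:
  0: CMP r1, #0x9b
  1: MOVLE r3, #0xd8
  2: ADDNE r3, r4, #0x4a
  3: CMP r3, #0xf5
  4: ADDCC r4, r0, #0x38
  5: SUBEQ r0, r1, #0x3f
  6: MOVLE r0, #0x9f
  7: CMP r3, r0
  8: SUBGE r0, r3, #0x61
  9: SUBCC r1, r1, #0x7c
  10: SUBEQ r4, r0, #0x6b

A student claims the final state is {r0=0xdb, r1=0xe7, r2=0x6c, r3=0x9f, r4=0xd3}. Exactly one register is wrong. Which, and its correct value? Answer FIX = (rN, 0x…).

FIX = (r0, 0x3e)

0: ✓ CMP  NZCV=0010
1: · MOVLE
2: ✓ ADDNE  r3←0x9f
3: ✓ CMP  NZCV=1000
4: ✓ ADDCC  r4←0x81
5: · SUBEQ
6: ✓ MOVLE  r0←0x9f
7: ✓ CMP  NZCV=0110
8: ✓ SUBGE  r0←0x3e
9: · SUBCC
10: ✓ SUBEQ  r4←0xd3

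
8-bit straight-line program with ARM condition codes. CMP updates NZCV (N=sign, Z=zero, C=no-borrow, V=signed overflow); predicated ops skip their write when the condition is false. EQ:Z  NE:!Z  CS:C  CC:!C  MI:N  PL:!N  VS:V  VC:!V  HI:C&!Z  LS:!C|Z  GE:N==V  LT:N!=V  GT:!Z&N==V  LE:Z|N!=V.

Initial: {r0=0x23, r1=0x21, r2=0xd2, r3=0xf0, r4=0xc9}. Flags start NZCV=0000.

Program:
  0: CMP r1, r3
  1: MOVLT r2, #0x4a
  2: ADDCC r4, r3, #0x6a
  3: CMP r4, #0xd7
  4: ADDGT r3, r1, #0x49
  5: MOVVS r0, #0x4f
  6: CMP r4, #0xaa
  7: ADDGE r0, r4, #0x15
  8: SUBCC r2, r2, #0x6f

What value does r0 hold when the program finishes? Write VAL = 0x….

0: ✓ CMP  NZCV=0000
1: · MOVLT
2: ✓ ADDCC  r4←0x5a
3: ✓ CMP  NZCV=1001
4: ✓ ADDGT  r3←0x6a
5: ✓ MOVVS  r0←0x4f
6: ✓ CMP  NZCV=1001
7: ✓ ADDGE  r0←0x6f
8: ✓ SUBCC  r2←0x63

VAL = 0x6f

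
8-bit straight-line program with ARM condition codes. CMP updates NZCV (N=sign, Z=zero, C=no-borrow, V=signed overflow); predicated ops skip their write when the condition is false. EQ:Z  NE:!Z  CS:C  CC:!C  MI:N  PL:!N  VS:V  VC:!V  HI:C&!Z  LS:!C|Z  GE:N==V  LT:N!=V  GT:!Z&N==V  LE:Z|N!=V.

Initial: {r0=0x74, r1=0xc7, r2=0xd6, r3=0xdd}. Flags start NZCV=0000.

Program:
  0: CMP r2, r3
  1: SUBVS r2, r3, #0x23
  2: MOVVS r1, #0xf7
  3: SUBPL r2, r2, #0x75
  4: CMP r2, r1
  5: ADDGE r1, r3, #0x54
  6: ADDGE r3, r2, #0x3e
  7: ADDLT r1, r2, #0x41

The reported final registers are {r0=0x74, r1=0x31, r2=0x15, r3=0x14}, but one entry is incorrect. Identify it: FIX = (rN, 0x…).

FIX = (r2, 0xd6)

0: ✓ CMP  NZCV=1000
1: · SUBVS
2: · MOVVS
3: · SUBPL
4: ✓ CMP  NZCV=0010
5: ✓ ADDGE  r1←0x31
6: ✓ ADDGE  r3←0x14
7: · ADDLT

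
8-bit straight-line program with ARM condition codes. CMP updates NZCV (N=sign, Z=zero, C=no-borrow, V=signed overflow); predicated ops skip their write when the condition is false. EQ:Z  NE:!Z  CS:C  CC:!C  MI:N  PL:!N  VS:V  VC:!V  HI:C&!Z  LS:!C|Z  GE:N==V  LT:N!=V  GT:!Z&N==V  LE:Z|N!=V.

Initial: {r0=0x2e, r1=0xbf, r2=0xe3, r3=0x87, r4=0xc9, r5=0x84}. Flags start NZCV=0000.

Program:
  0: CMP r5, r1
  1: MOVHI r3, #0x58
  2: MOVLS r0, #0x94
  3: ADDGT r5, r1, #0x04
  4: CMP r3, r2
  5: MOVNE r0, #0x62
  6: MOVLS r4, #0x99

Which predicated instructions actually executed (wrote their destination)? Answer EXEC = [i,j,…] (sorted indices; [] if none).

EXEC = [2,5,6]

0: ✓ CMP  NZCV=1000
1: · MOVHI
2: ✓ MOVLS  r0←0x94
3: · ADDGT
4: ✓ CMP  NZCV=1000
5: ✓ MOVNE  r0←0x62
6: ✓ MOVLS  r4←0x99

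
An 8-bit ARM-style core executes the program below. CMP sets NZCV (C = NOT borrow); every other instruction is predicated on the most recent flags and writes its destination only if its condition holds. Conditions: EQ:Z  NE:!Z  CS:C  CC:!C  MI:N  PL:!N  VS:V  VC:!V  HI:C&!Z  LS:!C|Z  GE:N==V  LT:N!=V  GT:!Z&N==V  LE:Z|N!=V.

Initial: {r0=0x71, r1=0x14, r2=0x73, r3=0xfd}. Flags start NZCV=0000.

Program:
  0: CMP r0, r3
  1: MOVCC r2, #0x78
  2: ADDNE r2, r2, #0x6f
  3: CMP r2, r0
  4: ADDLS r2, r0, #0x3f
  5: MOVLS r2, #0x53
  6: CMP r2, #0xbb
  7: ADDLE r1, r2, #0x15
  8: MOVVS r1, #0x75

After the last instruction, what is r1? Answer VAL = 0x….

0: ✓ CMP  NZCV=0000
1: ✓ MOVCC  r2←0x78
2: ✓ ADDNE  r2←0xe7
3: ✓ CMP  NZCV=0011
4: · ADDLS
5: · MOVLS
6: ✓ CMP  NZCV=0010
7: · ADDLE
8: · MOVVS

VAL = 0x14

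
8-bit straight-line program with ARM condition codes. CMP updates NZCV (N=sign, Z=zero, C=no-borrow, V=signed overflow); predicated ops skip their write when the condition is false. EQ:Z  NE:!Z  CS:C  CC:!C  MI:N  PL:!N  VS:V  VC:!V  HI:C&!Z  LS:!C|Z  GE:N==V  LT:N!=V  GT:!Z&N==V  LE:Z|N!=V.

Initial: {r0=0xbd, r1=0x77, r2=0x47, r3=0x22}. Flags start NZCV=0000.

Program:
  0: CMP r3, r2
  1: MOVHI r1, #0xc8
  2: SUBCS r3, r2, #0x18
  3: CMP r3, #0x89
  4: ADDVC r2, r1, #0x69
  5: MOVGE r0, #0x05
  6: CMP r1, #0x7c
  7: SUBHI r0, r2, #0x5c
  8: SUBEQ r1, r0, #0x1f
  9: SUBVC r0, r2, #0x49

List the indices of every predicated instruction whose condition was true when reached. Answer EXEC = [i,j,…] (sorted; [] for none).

[0] flags=1000 → (cmp)
[1] flags=1000 HI?F → skip
[2] flags=1000 CS?F → skip
[3] flags=1001 → (cmp)
[4] flags=1001 VC?F → skip
[5] flags=1001 GE?T → r0=0x05
[6] flags=1000 → (cmp)
[7] flags=1000 HI?F → skip
[8] flags=1000 EQ?F → skip
[9] flags=1000 VC?T → r0=0xfe

EXEC = [5,9]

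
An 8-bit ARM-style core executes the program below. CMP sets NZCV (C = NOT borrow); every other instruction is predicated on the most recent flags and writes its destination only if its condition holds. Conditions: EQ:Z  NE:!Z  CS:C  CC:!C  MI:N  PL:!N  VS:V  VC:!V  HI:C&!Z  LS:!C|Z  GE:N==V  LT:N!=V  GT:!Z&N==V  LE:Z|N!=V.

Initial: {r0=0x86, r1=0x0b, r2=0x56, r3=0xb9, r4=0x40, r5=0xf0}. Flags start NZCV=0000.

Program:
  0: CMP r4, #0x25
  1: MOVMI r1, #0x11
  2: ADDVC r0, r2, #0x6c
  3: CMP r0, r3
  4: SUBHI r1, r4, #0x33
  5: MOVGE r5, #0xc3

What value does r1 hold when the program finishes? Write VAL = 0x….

VAL = 0x0d

0: ✓ CMP  NZCV=0010
1: · MOVMI
2: ✓ ADDVC  r0←0xc2
3: ✓ CMP  NZCV=0010
4: ✓ SUBHI  r1←0x0d
5: ✓ MOVGE  r5←0xc3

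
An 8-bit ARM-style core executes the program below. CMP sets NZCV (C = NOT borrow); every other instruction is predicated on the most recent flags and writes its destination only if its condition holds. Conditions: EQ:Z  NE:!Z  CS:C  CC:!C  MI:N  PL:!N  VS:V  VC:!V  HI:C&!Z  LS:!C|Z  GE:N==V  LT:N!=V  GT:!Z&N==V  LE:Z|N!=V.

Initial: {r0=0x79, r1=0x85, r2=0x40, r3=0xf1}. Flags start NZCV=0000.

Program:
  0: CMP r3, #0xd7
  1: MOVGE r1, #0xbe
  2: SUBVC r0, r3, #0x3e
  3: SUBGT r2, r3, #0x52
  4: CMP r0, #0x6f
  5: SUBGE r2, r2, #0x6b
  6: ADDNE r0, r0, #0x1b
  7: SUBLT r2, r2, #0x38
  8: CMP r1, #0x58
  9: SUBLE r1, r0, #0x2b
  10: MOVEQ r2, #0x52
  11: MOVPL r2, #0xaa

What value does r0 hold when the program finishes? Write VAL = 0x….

0: ✓ CMP  NZCV=0010
1: ✓ MOVGE  r1←0xbe
2: ✓ SUBVC  r0←0xb3
3: ✓ SUBGT  r2←0x9f
4: ✓ CMP  NZCV=0011
5: · SUBGE
6: ✓ ADDNE  r0←0xce
7: ✓ SUBLT  r2←0x67
8: ✓ CMP  NZCV=0011
9: ✓ SUBLE  r1←0xa3
10: · MOVEQ
11: ✓ MOVPL  r2←0xaa

VAL = 0xce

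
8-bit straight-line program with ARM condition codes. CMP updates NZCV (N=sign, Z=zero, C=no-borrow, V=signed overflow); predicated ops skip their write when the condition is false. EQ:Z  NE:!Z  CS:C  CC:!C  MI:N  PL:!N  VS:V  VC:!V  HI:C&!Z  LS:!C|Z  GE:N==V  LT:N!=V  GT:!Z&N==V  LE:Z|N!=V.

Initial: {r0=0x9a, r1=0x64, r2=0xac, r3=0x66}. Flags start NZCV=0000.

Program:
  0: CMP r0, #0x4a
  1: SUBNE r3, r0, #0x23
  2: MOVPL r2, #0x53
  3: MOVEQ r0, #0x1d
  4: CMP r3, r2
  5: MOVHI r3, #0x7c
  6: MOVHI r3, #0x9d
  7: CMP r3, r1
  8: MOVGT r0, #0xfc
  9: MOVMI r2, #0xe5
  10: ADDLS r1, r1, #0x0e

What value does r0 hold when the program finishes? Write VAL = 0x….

VAL = 0x9a

0: ✓ CMP  NZCV=0011
1: ✓ SUBNE  r3←0x77
2: ✓ MOVPL  r2←0x53
3: · MOVEQ
4: ✓ CMP  NZCV=0010
5: ✓ MOVHI  r3←0x7c
6: ✓ MOVHI  r3←0x9d
7: ✓ CMP  NZCV=0011
8: · MOVGT
9: · MOVMI
10: · ADDLS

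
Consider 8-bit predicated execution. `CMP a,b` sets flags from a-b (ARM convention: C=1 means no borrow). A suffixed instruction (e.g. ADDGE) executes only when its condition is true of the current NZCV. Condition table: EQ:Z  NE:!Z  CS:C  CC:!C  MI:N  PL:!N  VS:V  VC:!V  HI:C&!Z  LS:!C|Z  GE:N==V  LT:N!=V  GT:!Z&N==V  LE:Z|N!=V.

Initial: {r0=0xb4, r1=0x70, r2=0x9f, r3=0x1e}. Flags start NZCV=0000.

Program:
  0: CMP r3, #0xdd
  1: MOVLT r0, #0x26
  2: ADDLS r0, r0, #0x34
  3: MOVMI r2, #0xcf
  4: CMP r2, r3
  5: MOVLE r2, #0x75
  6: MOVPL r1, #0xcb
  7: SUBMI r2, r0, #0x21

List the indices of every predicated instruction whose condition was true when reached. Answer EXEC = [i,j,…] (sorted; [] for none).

EXEC = [2,5,7]

[0] flags=0000 → (cmp)
[1] flags=0000 LT?F → skip
[2] flags=0000 LS?T → r0=0xe8
[3] flags=0000 MI?F → skip
[4] flags=1010 → (cmp)
[5] flags=1010 LE?T → r2=0x75
[6] flags=1010 PL?F → skip
[7] flags=1010 MI?T → r2=0xc7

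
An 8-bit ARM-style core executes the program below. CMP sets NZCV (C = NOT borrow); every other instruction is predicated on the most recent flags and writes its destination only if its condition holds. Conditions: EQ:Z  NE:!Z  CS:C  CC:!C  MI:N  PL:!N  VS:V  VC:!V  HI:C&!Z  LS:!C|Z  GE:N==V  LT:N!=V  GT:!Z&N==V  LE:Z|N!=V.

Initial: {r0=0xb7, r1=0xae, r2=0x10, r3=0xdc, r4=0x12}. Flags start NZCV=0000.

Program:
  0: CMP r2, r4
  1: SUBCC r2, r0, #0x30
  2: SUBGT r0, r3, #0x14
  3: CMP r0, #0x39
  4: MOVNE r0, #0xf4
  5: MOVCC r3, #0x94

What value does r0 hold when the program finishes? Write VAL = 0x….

[0] flags=1000 → (cmp)
[1] flags=1000 CC?T → r2=0x87
[2] flags=1000 GT?F → skip
[3] flags=0011 → (cmp)
[4] flags=0011 NE?T → r0=0xf4
[5] flags=0011 CC?F → skip

VAL = 0xf4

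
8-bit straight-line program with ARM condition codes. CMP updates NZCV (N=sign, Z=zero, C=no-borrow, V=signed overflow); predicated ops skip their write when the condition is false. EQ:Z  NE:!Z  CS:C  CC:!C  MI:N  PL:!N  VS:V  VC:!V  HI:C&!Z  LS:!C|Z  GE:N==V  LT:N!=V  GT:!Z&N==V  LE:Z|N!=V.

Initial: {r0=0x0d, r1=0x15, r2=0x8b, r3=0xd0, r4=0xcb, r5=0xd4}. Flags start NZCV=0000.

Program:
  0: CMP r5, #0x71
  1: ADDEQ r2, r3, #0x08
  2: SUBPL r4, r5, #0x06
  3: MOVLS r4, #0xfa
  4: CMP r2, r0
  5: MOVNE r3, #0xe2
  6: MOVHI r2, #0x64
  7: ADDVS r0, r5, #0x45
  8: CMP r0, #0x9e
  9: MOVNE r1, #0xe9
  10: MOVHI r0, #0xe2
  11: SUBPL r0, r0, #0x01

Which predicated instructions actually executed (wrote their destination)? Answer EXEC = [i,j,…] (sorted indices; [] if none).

EXEC = [2,5,6,7,9,11]

[0] flags=0011 → (cmp)
[1] flags=0011 EQ?F → skip
[2] flags=0011 PL?T → r4=0xce
[3] flags=0011 LS?F → skip
[4] flags=0011 → (cmp)
[5] flags=0011 NE?T → r3=0xe2
[6] flags=0011 HI?T → r2=0x64
[7] flags=0011 VS?T → r0=0x19
[8] flags=0000 → (cmp)
[9] flags=0000 NE?T → r1=0xe9
[10] flags=0000 HI?F → skip
[11] flags=0000 PL?T → r0=0x18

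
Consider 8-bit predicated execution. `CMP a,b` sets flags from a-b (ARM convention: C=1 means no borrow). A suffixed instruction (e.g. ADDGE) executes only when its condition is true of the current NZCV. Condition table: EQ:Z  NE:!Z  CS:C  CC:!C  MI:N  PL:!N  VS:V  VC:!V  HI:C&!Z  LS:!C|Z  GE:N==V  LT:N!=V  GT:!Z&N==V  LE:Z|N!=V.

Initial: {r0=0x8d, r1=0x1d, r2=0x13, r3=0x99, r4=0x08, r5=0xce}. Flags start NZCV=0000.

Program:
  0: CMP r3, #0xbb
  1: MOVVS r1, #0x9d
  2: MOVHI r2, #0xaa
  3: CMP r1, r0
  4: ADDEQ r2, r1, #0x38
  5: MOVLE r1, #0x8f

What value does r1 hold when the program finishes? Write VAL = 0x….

0: ✓ CMP  NZCV=1000
1: · MOVVS
2: · MOVHI
3: ✓ CMP  NZCV=1001
4: · ADDEQ
5: · MOVLE

VAL = 0x1d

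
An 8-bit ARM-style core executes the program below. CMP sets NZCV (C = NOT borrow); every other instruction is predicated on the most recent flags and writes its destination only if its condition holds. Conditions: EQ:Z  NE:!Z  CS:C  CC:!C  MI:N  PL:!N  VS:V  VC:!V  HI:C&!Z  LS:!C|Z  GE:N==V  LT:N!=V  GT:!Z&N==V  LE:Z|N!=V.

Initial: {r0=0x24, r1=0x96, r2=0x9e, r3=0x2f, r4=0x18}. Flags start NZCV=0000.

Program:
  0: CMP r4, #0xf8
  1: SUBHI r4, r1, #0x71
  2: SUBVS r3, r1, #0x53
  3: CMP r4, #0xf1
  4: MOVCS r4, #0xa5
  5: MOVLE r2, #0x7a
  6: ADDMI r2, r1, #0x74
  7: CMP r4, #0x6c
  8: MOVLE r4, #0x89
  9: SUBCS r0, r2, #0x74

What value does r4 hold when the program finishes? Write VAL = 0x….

VAL = 0x89

[0] flags=0000 → (cmp)
[1] flags=0000 HI?F → skip
[2] flags=0000 VS?F → skip
[3] flags=0000 → (cmp)
[4] flags=0000 CS?F → skip
[5] flags=0000 LE?F → skip
[6] flags=0000 MI?F → skip
[7] flags=1000 → (cmp)
[8] flags=1000 LE?T → r4=0x89
[9] flags=1000 CS?F → skip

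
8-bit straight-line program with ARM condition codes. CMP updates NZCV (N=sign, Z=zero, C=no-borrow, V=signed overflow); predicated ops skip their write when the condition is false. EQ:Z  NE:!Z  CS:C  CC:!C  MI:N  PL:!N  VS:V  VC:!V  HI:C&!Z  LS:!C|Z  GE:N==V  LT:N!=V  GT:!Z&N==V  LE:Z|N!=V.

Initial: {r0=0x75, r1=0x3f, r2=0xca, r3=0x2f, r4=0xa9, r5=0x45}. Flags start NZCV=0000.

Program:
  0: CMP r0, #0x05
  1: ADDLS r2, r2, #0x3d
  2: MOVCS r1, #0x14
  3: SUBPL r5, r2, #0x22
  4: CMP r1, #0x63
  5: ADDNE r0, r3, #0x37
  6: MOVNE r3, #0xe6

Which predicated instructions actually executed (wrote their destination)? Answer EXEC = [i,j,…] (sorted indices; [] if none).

EXEC = [2,3,5,6]

[0] flags=0010 → (cmp)
[1] flags=0010 LS?F → skip
[2] flags=0010 CS?T → r1=0x14
[3] flags=0010 PL?T → r5=0xa8
[4] flags=1000 → (cmp)
[5] flags=1000 NE?T → r0=0x66
[6] flags=1000 NE?T → r3=0xe6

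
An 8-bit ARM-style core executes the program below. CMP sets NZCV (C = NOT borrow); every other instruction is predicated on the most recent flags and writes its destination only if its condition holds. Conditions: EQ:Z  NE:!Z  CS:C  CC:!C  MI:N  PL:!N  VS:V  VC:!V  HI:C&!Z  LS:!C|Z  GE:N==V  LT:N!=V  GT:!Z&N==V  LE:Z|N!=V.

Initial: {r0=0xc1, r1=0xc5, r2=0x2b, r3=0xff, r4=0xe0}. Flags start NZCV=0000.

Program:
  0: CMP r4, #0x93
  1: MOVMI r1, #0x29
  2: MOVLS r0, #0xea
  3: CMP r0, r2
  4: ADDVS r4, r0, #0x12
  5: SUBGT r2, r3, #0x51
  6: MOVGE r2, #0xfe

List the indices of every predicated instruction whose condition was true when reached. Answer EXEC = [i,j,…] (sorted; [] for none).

EXEC = []

[0] flags=0010 → (cmp)
[1] flags=0010 MI?F → skip
[2] flags=0010 LS?F → skip
[3] flags=1010 → (cmp)
[4] flags=1010 VS?F → skip
[5] flags=1010 GT?F → skip
[6] flags=1010 GE?F → skip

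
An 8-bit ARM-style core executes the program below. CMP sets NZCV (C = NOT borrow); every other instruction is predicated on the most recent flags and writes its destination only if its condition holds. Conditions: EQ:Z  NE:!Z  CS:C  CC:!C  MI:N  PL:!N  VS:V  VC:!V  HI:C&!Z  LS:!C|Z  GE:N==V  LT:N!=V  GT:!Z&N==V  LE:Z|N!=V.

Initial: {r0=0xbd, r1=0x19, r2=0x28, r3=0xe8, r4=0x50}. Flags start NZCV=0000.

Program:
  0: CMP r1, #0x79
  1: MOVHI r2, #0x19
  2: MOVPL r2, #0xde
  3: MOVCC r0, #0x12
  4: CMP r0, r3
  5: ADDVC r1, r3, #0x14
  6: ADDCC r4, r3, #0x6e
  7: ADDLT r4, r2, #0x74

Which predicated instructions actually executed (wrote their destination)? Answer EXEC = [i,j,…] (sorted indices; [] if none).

[0] flags=1000 → (cmp)
[1] flags=1000 HI?F → skip
[2] flags=1000 PL?F → skip
[3] flags=1000 CC?T → r0=0x12
[4] flags=0000 → (cmp)
[5] flags=0000 VC?T → r1=0xfc
[6] flags=0000 CC?T → r4=0x56
[7] flags=0000 LT?F → skip

EXEC = [3,5,6]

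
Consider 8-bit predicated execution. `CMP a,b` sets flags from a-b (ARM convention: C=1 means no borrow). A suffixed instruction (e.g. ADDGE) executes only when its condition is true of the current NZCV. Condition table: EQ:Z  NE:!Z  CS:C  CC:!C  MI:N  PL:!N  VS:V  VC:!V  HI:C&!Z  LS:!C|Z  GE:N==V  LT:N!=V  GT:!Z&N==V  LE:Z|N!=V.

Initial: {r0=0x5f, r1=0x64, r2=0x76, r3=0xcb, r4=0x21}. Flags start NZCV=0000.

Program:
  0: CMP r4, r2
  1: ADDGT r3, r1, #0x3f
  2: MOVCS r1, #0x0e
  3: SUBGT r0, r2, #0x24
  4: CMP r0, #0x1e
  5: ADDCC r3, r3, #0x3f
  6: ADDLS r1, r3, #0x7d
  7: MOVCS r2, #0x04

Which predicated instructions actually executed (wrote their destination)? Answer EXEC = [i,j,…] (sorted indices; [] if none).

0: ✓ CMP  NZCV=1000
1: · ADDGT
2: · MOVCS
3: · SUBGT
4: ✓ CMP  NZCV=0010
5: · ADDCC
6: · ADDLS
7: ✓ MOVCS  r2←0x04

EXEC = [7]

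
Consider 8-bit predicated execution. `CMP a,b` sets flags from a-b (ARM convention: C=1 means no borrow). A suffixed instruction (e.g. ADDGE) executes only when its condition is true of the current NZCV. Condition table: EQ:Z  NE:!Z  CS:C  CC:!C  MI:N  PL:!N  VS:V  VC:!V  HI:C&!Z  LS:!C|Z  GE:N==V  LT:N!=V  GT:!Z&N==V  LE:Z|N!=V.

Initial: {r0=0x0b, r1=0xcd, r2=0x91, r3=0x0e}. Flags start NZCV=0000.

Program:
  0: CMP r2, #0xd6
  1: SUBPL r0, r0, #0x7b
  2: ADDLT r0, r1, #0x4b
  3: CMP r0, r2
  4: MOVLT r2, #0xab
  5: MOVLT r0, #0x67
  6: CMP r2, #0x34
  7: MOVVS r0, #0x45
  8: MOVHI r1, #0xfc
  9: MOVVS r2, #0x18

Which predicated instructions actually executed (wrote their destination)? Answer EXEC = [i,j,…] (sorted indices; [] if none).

EXEC = [2,7,8,9]

0: ✓ CMP  NZCV=1000
1: · SUBPL
2: ✓ ADDLT  r0←0x18
3: ✓ CMP  NZCV=1001
4: · MOVLT
5: · MOVLT
6: ✓ CMP  NZCV=0011
7: ✓ MOVVS  r0←0x45
8: ✓ MOVHI  r1←0xfc
9: ✓ MOVVS  r2←0x18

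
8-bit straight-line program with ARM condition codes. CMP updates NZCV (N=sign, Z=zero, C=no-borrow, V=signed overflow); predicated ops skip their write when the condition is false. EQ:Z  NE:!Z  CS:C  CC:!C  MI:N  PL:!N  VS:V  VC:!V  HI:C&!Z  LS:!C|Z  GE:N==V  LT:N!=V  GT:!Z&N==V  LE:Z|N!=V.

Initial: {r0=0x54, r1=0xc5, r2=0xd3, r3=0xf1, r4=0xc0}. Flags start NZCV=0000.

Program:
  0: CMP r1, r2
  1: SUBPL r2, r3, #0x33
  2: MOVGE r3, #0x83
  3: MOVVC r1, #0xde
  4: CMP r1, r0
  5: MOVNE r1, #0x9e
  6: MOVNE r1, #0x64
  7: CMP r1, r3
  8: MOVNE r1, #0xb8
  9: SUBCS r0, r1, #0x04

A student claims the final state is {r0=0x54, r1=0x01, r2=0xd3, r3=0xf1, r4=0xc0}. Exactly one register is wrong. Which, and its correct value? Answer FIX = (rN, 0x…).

FIX = (r1, 0xb8)

0: ✓ CMP  NZCV=1000
1: · SUBPL
2: · MOVGE
3: ✓ MOVVC  r1←0xde
4: ✓ CMP  NZCV=1010
5: ✓ MOVNE  r1←0x9e
6: ✓ MOVNE  r1←0x64
7: ✓ CMP  NZCV=0000
8: ✓ MOVNE  r1←0xb8
9: · SUBCS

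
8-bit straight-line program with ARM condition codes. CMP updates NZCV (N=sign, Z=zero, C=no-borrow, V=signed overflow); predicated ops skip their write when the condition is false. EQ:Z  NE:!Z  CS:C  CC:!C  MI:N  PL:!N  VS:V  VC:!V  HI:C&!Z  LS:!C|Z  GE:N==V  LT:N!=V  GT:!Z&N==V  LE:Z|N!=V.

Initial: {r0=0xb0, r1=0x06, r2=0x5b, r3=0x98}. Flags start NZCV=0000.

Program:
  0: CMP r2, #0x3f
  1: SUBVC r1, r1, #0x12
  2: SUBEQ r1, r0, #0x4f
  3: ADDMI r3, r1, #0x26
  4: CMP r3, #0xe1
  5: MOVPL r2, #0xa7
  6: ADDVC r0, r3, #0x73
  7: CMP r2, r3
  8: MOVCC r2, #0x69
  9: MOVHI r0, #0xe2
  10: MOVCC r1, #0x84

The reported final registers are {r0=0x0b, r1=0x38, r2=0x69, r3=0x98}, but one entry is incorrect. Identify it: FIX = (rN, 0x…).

FIX = (r1, 0x84)

[0] flags=0010 → (cmp)
[1] flags=0010 VC?T → r1=0xf4
[2] flags=0010 EQ?F → skip
[3] flags=0010 MI?F → skip
[4] flags=1000 → (cmp)
[5] flags=1000 PL?F → skip
[6] flags=1000 VC?T → r0=0x0b
[7] flags=1001 → (cmp)
[8] flags=1001 CC?T → r2=0x69
[9] flags=1001 HI?F → skip
[10] flags=1001 CC?T → r1=0x84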